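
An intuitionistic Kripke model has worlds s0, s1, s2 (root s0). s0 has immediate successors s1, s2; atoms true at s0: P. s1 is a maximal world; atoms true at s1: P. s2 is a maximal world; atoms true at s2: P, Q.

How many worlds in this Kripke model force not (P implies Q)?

1

s0: does not force it — s0 does not force not (P implies Q) since s2 is accessible from s0 and s2 forces P implies Q.
s1: forces it.
s2: does not force it — s2 does not force not (P implies Q) since s2 is accessible from s2 and s2 forces P implies Q.
Worlds forcing the formula: {s1}.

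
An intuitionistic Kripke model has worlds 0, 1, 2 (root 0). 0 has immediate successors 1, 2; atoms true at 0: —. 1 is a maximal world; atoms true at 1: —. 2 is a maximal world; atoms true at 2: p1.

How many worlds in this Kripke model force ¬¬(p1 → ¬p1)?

1

0: does not force it — 0 ⊮ ¬¬(p1 → ¬p1) since 2 is accessible from 0 and 2 ⊩ ¬(p1 → ¬p1).
1: forces it.
2: does not force it — 2 ⊮ ¬¬(p1 → ¬p1) since 2 is accessible from 2 and 2 ⊩ ¬(p1 → ¬p1).
Worlds forcing the formula: {1}.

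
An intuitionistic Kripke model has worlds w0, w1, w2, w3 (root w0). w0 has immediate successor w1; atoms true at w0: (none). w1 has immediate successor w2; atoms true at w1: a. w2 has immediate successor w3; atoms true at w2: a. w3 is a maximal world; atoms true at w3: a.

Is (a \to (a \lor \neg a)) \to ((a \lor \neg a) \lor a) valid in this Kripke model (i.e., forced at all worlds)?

No

Not every world: w0 \nVdash (a \to (a \lor \neg a)) \to ((a \lor \neg a) \lor a).
w0 \nVdash (a \to (a \lor \neg a)) \to ((a \lor \neg a) \lor a): already at w0 itself, w0 \Vdash a \to (a \lor \neg a) but w0 \nVdash (a \lor \neg a) \lor a.
w0 \nVdash (a \lor \neg a) \lor a: neither disjunct is forced at w0.
w0 \nVdash a \lor \neg a: neither disjunct is forced at w0.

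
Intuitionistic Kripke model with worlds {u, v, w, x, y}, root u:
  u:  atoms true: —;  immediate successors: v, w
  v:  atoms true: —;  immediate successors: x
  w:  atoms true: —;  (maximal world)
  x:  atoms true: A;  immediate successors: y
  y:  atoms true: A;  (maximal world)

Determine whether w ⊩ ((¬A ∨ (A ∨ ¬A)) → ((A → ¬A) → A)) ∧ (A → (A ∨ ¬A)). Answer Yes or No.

w ⊮ ((¬A ∨ (A ∨ ¬A)) → ((A → ¬A) → A)) ∧ (A → (A ∨ ¬A)) since w fails (¬A ∨ (A ∨ ¬A)) → ((A → ¬A) → A).

No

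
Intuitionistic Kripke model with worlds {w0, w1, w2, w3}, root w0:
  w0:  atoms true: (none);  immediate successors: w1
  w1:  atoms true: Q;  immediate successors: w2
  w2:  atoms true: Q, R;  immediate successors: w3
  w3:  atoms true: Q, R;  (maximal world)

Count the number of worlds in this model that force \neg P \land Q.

w0: does not force it — w0 \nVdash \neg P \land Q since w0 fails Q.
w1: forces it.
w2: forces it.
w3: forces it.
Worlds forcing the formula: {w1, w2, w3}.

3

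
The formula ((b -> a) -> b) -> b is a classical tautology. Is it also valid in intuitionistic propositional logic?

No

This is Peirce's law, which is not intuitionistically valid.
A Kripke countermodel: worlds u0, u1; order generated by u0 <= u1; atoms true at each world — u0:{}; u1:{b}.
u0 ||-/- ((b -> a) -> b) -> b: already at u0 itself, u0 ||- (b -> a) -> b but u0 ||-/- b.
u0 lacks atom b, so u0 ||-/- b.
So the root u0 does not force the formula.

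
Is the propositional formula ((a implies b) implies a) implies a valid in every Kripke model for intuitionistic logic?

This is Peirce's law, which is not intuitionistically valid.
A Kripke countermodel: worlds 0, 1; order generated by 0 <= 1; atoms true at each world — 0:{}; 1:{a}.
0 does not force ((a implies b) implies a) implies a: already at 0 itself, 0 forces (a implies b) implies a but 0 does not force a.
0 lacks atom a, so 0 does not force a.
So the root 0 does not force the formula.

No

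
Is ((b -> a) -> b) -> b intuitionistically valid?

No

This is Peirce's law, which is not intuitionistically valid.
A Kripke countermodel: worlds s0, s1; order generated by s0 <= s1; atoms true at each world — s0:{}; s1:{b}.
s0 ||-/- ((b -> a) -> b) -> b: already at s0 itself, s0 ||- (b -> a) -> b but s0 ||-/- b.
s0 lacks atom b, so s0 ||-/- b.
So the root s0 does not force the formula.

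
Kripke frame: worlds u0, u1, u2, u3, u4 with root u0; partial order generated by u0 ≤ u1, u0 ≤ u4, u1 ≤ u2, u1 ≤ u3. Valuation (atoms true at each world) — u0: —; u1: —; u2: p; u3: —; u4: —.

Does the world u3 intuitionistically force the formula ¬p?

u3 ⊩ ¬p: no world accessible from u3 forces p.

Yes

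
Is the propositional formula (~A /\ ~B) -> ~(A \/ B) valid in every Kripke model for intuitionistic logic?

This is a constructively valid De Morgan direction (conjunction of negations to negated disjunction), which is intuitionistically derivable.
If both ~A and ~B hold at a world, no accessible world forces A or forces B, so none forces A \/ B.

Yes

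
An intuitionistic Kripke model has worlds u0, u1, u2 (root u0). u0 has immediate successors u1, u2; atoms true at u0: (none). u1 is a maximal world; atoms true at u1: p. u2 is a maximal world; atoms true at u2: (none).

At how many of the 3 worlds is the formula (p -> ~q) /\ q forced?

u0: does not force it — u0 ||-/- (p -> ~q) /\ q since u0 fails q.
u1: does not force it — u1 ||-/- (p -> ~q) /\ q since u1 fails q.
u2: does not force it.
Worlds forcing the formula: { }.

0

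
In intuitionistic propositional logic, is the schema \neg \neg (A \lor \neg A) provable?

Yes

This is the double negation of excluded middle, which is intuitionistically derivable.
Assuming \neg (A \lor \neg A): from A we'd get A \lor \neg A, so \neg A; but then A \lor \neg A again — contradiction. Hence \neg \neg (A \lor \neg A).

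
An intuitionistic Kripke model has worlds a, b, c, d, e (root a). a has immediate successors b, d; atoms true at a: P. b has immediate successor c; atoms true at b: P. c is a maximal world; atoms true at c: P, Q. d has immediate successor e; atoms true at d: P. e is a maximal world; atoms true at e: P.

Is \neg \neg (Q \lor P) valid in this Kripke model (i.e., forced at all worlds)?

Yes

a \Vdash \neg \neg (Q \lor P): no world accessible from a forces \neg (Q \lor P).
Since the root a forces \neg \neg (Q \lor P) and forcing is persistent (monotone upward), every world forces it.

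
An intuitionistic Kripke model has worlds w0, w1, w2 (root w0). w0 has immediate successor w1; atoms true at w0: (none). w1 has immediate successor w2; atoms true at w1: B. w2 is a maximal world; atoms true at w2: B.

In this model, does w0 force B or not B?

No

w0 does not force B or not B: neither disjunct is forced at w0.
w0 lacks atom B, so w0 does not force B.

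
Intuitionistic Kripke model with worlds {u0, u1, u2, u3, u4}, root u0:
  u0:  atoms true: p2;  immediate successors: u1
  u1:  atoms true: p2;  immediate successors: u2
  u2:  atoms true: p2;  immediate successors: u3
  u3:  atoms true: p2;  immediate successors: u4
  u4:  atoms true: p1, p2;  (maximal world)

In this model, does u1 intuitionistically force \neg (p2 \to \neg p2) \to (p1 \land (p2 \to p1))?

No

u1 \nVdash \neg (p2 \to \neg p2) \to (p1 \land (p2 \to p1)): already at u1 itself, u1 \Vdash \neg (p2 \to \neg p2) but u1 \nVdash p1 \land (p2 \to p1).
u1 \nVdash p1 \land (p2 \to p1) since u1 fails p1.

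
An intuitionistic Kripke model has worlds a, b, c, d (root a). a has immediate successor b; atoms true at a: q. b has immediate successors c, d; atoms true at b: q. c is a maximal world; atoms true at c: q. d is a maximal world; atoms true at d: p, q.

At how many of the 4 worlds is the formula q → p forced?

1

a: does not force it — a ⊮ q → p: already at a itself, a ⊩ q but a ⊮ p.
b: does not force it — b ⊮ q → p: already at b itself, b ⊩ q but b ⊮ p.
c: does not force it.
d: forces it.
Worlds forcing the formula: {d}.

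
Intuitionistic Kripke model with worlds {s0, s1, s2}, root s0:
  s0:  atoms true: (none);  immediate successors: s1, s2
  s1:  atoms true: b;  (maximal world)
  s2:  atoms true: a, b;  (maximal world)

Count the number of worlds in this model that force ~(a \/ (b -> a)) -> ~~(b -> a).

1

s0: does not force it — s0 ||-/- ~(a \/ (b -> a)) -> ~~(b -> a): at the accessible world s1, s1 ||- ~(a \/ (b -> a)) but s1 ||-/- ~~(b -> a).
s1: does not force it — s1 ||-/- ~(a \/ (b -> a)) -> ~~(b -> a): already at s1 itself, s1 ||- ~(a \/ (b -> a)) but s1 ||-/- ~~(b -> a).
s2: forces it.
Worlds forcing the formula: {s2}.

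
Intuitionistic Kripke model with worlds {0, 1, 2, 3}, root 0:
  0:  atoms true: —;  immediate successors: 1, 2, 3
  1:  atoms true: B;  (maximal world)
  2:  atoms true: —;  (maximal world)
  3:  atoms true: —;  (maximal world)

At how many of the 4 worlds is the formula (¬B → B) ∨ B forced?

1

0: does not force it — 0 ⊮ (¬B → B) ∨ B: neither disjunct is forced at 0.
1: forces it.
2: does not force it.
3: does not force it.
Worlds forcing the formula: {1}.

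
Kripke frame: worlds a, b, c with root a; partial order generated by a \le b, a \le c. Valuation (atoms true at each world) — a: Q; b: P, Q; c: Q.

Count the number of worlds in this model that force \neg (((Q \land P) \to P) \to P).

a: does not force it — a \nVdash \neg (((Q \land P) \to P) \to P) since b is accessible from a and b \Vdash ((Q \land P) \to P) \to P.
b: does not force it — b \nVdash \neg (((Q \land P) \to P) \to P) since b is accessible from b and b \Vdash ((Q \land P) \to P) \to P.
c: forces it.
Worlds forcing the formula: {c}.

1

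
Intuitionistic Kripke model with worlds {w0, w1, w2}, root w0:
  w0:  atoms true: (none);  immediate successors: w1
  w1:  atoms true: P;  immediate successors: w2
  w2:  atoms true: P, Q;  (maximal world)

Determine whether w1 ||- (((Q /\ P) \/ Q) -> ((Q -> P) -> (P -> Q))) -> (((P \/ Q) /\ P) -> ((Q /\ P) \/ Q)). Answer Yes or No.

No

w1 ||-/- (((Q /\ P) \/ Q) -> ((Q -> P) -> (P -> Q))) -> (((P \/ Q) /\ P) -> ((Q /\ P) \/ Q)): already at w1 itself, w1 ||- ((Q /\ P) \/ Q) -> ((Q -> P) -> (P -> Q)) but w1 ||-/- ((P \/ Q) /\ P) -> ((Q /\ P) \/ Q).
w1 ||-/- ((P \/ Q) /\ P) -> ((Q /\ P) \/ Q): already at w1 itself, w1 ||- (P \/ Q) /\ P but w1 ||-/- (Q /\ P) \/ Q.
w1 ||-/- (Q /\ P) \/ Q: neither disjunct is forced at w1.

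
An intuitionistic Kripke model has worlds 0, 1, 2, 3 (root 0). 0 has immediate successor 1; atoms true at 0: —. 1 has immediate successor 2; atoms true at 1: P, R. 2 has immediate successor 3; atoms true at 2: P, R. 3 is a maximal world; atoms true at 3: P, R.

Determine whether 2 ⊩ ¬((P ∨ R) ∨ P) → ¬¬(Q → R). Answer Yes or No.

Yes

2 ⊩ ¬((P ∨ R) ∨ P) → ¬¬(Q → R) vacuously: no world accessible from 2 forces the antecedent ¬((P ∨ R) ∨ P).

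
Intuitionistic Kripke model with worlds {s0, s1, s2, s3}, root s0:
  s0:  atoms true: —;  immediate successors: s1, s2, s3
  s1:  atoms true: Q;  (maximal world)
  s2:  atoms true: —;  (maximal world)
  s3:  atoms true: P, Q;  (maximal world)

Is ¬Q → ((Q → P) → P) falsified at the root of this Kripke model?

s0 ⊮ ¬Q → ((Q → P) → P): at the accessible world s2, s2 ⊩ ¬Q but s2 ⊮ (Q → P) → P.
s2 ⊮ (Q → P) → P: already at s2 itself, s2 ⊩ Q → P but s2 ⊮ P.
s2 lacks atom P, so s2 ⊮ P.
So the root s0 does not force ¬Q → ((Q → P) → P); the model is a countermodel.

Yes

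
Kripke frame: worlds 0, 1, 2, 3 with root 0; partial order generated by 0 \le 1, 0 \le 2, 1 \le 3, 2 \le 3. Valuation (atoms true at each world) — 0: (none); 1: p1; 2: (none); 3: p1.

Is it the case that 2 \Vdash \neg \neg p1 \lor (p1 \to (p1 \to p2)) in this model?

Yes

2 \Vdash \neg \neg p1 \lor (p1 \to (p1 \to p2)) via the disjunct \neg \neg p1.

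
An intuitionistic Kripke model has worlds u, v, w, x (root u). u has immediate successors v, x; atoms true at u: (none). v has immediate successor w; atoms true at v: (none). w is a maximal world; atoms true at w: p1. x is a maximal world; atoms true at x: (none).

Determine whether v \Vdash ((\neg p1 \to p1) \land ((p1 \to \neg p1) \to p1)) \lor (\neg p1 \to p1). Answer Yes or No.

v \Vdash ((\neg p1 \to p1) \land ((p1 \to \neg p1) \to p1)) \lor (\neg p1 \to p1) via the disjunct (\neg p1 \to p1) \land ((p1 \to \neg p1) \to p1).

Yes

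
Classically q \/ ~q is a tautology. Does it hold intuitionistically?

No

This is the law of excluded middle, which is not intuitionistically valid.
A Kripke countermodel: worlds a, b; order generated by a <= b; atoms true at each world — a:{}; b:{q}.
a ||-/- q \/ ~q: neither disjunct is forced at a.
a lacks atom q, so a ||-/- q.
So the root a does not force the formula.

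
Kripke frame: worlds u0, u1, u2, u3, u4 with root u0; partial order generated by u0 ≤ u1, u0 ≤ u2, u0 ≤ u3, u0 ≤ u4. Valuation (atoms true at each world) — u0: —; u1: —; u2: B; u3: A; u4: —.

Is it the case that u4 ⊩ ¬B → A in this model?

u4 ⊮ ¬B → A: already at u4 itself, u4 ⊩ ¬B but u4 ⊮ A.
u4 lacks atom A, so u4 ⊮ A.

No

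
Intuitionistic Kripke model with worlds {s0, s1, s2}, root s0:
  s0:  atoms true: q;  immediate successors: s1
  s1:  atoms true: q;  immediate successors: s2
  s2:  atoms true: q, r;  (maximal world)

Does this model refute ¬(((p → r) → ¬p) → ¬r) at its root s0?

No

s0 ⊩ ¬(((p → r) → ¬p) → ¬r): no world accessible from s0 forces ((p → r) → ¬p) → ¬r.
So the root s0 forces ¬(((p → r) → ¬p) → ¬r); the model is not a countermodel.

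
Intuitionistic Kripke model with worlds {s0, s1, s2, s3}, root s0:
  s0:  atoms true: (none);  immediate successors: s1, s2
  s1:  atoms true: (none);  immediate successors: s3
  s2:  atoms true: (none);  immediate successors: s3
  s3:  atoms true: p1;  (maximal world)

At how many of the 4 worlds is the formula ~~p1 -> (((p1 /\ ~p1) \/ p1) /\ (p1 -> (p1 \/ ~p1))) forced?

1

s0: does not force it — s0 ||-/- ~~p1 -> (((p1 /\ ~p1) \/ p1) /\ (p1 -> (p1 \/ ~p1))): already at s0 itself, s0 ||- ~~p1 but s0 ||-/- ((p1 /\ ~p1) \/ p1) /\ (p1 -> (p1 \/ ~p1)).
s1: does not force it — s1 ||-/- ~~p1 -> (((p1 /\ ~p1) \/ p1) /\ (p1 -> (p1 \/ ~p1))): already at s1 itself, s1 ||- ~~p1 but s1 ||-/- ((p1 /\ ~p1) \/ p1) /\ (p1 -> (p1 \/ ~p1)).
s2: does not force it — s2 ||-/- ~~p1 -> (((p1 /\ ~p1) \/ p1) /\ (p1 -> (p1 \/ ~p1))): already at s2 itself, s2 ||- ~~p1 but s2 ||-/- ((p1 /\ ~p1) \/ p1) /\ (p1 -> (p1 \/ ~p1)).
s3: forces it.
Worlds forcing the formula: {s3}.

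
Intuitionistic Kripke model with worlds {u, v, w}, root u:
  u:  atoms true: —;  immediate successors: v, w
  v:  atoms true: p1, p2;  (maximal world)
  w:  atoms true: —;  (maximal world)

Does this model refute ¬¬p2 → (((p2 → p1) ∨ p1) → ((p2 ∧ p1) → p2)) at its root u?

No

u ⊩ ¬¬p2 → (((p2 → p1) ∨ p1) → ((p2 ∧ p1) → p2)): every world accessible from u that forces ¬¬p2 (namely v) also forces ((p2 → p1) ∨ p1) → ((p2 ∧ p1) → p2).
So the root u forces ¬¬p2 → (((p2 → p1) ∨ p1) → ((p2 ∧ p1) → p2)); the model is not a countermodel.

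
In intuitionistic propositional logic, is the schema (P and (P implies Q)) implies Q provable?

This is modus ponens in implicational form, which is intuitionistically derivable.
If a world forces P and P implies Q, then applying the implication at that world (which is accessible from itself) gives Q.

Yes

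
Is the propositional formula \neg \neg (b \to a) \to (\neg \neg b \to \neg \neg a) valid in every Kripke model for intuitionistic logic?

Yes

This is the distribution of double negation over implication, which is intuitionistically derivable.
Assume \neg \neg (b \to a) and \neg \neg b; suppose \neg a. Then b \to a would give \neg b (by contraposition), contradicting \neg \neg b; so \neg (b \to a), contradicting \neg \neg (b \to a). Hence \neg \neg a.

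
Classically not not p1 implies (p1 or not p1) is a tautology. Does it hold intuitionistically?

This is a variant of double-negation elimination (deriving excluded middle from double negation), which is not intuitionistically valid.
A Kripke countermodel: worlds w0, w1; order generated by w0 <= w1; atoms true at each world — w0:{}; w1:{p1}.
w0 does not force not not p1 implies (p1 or not p1): already at w0 itself, w0 forces not not p1 but w0 does not force p1 or not p1.
w0 does not force p1 or not p1: neither disjunct is forced at w0.
w0 lacks atom p1, so w0 does not force p1.
So the root w0 does not force the formula.

No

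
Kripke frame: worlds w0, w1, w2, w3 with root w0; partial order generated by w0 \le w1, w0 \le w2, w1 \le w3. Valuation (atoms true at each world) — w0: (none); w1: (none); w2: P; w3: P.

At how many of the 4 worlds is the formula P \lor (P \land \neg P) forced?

w0: does not force it — w0 \nVdash P \lor (P \land \neg P): neither disjunct is forced at w0.
w1: does not force it.
w2: forces it.
w3: forces it.
Worlds forcing the formula: {w2, w3}.

2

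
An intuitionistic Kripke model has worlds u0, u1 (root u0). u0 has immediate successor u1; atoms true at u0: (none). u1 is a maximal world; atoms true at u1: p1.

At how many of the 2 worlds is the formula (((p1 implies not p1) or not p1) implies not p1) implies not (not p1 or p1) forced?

u0: does not force it — u0 does not force (((p1 implies not p1) or not p1) implies not p1) implies not (not p1 or p1): already at u0 itself, u0 forces ((p1 implies not p1) or not p1) implies not p1 but u0 does not force not (not p1 or p1).
u1: does not force it.
Worlds forcing the formula: { }.

0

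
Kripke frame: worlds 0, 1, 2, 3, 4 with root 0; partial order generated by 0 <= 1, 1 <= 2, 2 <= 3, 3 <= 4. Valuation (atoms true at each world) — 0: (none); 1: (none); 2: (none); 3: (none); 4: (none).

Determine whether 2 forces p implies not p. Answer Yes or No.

2 forces p implies not p vacuously: no world accessible from 2 forces the antecedent p.

Yes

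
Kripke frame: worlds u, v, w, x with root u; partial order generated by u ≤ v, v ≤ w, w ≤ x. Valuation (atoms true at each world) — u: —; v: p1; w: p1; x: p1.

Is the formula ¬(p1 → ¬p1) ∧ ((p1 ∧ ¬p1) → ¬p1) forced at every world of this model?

Yes

u ⊩ ¬(p1 → ¬p1) ∧ ((p1 ∧ ¬p1) → ¬p1) since u forces both conjuncts.
Since the root u forces ¬(p1 → ¬p1) ∧ ((p1 ∧ ¬p1) → ¬p1) and forcing is persistent (monotone upward), every world forces it.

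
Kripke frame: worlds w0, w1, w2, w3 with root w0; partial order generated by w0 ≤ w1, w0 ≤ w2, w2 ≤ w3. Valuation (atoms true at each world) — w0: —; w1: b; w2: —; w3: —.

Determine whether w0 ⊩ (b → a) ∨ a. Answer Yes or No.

w0 ⊮ (b → a) ∨ a: neither disjunct is forced at w0.
w0 ⊮ b → a: at the accessible world w1, w1 ⊩ b but w1 ⊮ a.
w1 lacks atom a, so w1 ⊮ a.

No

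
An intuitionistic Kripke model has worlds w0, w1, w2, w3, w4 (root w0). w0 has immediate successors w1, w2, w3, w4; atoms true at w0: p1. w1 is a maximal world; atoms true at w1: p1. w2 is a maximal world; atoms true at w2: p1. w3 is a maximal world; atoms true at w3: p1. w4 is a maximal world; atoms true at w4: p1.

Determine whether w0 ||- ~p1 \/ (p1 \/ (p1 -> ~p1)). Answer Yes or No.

w0 ||- ~p1 \/ (p1 \/ (p1 -> ~p1)) via the disjunct p1 \/ (p1 -> ~p1).

Yes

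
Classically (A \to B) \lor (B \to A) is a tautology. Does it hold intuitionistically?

No

This is the Gödel–Dummett linearity axiom, which is not intuitionistically valid.
A Kripke countermodel: worlds a, b, c; order generated by a \le b, a \le c; atoms true at each world — a:{}; b:{A}; c:{B}.
a \nVdash (A \to B) \lor (B \to A): neither disjunct is forced at a.
a \nVdash A \to B: at the accessible world b, b \Vdash A but b \nVdash B.
b lacks atom B, so b \nVdash B.
So the root a does not force the formula.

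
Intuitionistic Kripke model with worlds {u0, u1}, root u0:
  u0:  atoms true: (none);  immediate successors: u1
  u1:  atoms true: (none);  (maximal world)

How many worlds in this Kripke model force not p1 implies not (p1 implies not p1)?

u0: does not force it — u0 does not force not p1 implies not (p1 implies not p1): already at u0 itself, u0 forces not p1 but u0 does not force not (p1 implies not p1).
u1: does not force it.
Worlds forcing the formula: { }.

0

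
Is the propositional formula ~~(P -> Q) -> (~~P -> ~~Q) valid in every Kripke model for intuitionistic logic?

Yes

This is the distribution of double negation over implication, which is intuitionistically derivable.
Assume ~~(P -> Q) and ~~P; suppose ~Q. Then P -> Q would give ~P (by contraposition), contradicting ~~P; so ~(P -> Q), contradicting ~~(P -> Q). Hence ~~Q.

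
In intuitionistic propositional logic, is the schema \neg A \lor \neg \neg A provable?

No

This is the weak law of excluded middle, which is not intuitionistically valid.
A Kripke countermodel: worlds 0, 1, 2; order generated by 0 \le 1, 0 \le 2; atoms true at each world — 0:{}; 1:{A}; 2:{}.
0 \nVdash \neg A \lor \neg \neg A: neither disjunct is forced at 0.
0 \nVdash \neg A since 1 is accessible from 0 and 1 \Vdash A.
So the root 0 does not force the formula.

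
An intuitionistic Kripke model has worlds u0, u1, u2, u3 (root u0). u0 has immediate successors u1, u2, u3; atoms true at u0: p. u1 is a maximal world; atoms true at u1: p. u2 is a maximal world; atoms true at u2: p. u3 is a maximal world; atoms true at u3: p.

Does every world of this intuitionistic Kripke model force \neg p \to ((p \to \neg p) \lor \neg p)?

Yes

u0 \Vdash \neg p \to ((p \to \neg p) \lor \neg p) vacuously: no world accessible from u0 forces the antecedent \neg p.
Since the root u0 forces \neg p \to ((p \to \neg p) \lor \neg p) and forcing is persistent (monotone upward), every world forces it.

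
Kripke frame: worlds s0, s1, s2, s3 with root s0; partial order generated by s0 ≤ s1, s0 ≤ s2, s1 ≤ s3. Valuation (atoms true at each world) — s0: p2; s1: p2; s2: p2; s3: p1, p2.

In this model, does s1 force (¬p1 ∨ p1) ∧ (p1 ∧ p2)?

s1 ⊮ (¬p1 ∨ p1) ∧ (p1 ∧ p2) since s1 fails ¬p1 ∨ p1.

No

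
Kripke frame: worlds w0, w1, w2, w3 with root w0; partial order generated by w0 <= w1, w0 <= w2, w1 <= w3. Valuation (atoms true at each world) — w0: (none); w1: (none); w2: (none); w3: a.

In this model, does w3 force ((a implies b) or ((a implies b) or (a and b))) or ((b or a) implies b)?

No

w3 does not force ((a implies b) or ((a implies b) or (a and b))) or ((b or a) implies b): neither disjunct is forced at w3.
w3 does not force (a implies b) or ((a implies b) or (a and b)): neither disjunct is forced at w3.
w3 does not force a implies b: already at w3 itself, w3 forces a but w3 does not force b.
w3 lacks atom b, so w3 does not force b.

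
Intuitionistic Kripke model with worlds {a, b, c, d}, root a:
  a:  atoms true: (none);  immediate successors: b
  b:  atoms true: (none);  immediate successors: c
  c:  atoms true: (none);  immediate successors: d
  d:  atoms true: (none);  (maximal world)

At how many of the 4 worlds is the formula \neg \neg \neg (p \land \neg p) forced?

4

a: forces it.
b: forces it.
c: forces it.
d: forces it.
Worlds forcing the formula: {a, b, c, d}.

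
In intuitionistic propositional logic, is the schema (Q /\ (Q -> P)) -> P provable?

Yes

This is modus ponens in implicational form, which is intuitionistically derivable.
If a world forces Q and Q -> P, then applying the implication at that world (which is accessible from itself) gives P.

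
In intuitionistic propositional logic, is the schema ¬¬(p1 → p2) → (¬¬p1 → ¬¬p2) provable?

Yes

This is the distribution of double negation over implication, which is intuitionistically derivable.
Assume ¬¬(p1 → p2) and ¬¬p1; suppose ¬p2. Then p1 → p2 would give ¬p1 (by contraposition), contradicting ¬¬p1; so ¬(p1 → p2), contradicting ¬¬(p1 → p2). Hence ¬¬p2.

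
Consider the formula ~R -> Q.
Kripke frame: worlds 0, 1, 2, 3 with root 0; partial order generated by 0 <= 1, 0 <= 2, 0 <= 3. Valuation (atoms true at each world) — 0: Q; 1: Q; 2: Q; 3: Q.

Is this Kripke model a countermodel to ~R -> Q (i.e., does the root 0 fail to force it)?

0 ||- ~R -> Q: every world accessible from 0 that forces ~R (namely 0, 1, 2, 3) also forces Q.
So the root 0 forces ~R -> Q; the model is not a countermodel.

No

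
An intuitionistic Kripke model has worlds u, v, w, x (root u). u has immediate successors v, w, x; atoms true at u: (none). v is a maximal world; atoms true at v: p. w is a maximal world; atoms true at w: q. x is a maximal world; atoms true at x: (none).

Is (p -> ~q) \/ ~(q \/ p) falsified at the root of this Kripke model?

u ||- (p -> ~q) \/ ~(q \/ p) via the disjunct p -> ~q.
So the root u forces (p -> ~q) \/ ~(q \/ p); the model is not a countermodel.

No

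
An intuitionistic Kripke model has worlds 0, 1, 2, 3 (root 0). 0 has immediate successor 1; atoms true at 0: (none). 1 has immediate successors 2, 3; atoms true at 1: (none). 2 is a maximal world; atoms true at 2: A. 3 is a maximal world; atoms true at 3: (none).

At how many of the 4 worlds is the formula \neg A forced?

1

0: does not force it — 0 \nVdash \neg A since 2 is accessible from 0 and 2 \Vdash A.
1: does not force it — 1 \nVdash \neg A since 2 is accessible from 1 and 2 \Vdash A.
2: does not force it — 2 \nVdash \neg A since 2 is accessible from 2 and 2 \Vdash A.
3: forces it.
Worlds forcing the formula: {3}.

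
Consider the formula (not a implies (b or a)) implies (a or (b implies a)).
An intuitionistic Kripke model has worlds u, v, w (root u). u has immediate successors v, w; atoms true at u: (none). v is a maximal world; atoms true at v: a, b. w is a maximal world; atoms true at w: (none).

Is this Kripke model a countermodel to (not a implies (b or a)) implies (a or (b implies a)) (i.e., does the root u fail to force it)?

No

u forces (not a implies (b or a)) implies (a or (b implies a)): every world accessible from u that forces not a implies (b or a) (namely v) also forces a or (b implies a).
So the root u forces (not a implies (b or a)) implies (a or (b implies a)); the model is not a countermodel.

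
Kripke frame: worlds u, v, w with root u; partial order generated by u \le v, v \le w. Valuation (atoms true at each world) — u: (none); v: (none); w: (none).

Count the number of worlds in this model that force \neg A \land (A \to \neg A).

u: forces it.
v: forces it.
w: forces it.
Worlds forcing the formula: {u, v, w}.

3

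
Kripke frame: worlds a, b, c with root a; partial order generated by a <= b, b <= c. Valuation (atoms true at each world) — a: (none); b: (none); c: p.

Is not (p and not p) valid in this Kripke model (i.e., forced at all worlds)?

Yes

a forces not (p and not p): no world accessible from a forces p and not p.
Since the root a forces not (p and not p) and forcing is persistent (monotone upward), every world forces it.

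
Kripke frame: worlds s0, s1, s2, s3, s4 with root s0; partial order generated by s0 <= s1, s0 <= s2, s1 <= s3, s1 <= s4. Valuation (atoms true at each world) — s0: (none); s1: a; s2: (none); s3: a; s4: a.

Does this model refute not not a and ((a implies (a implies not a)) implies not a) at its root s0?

Yes

s0 does not force not not a and ((a implies (a implies not a)) implies not a) since s0 fails not not a.
So the root s0 does not force not not a and ((a implies (a implies not a)) implies not a); the model is a countermodel.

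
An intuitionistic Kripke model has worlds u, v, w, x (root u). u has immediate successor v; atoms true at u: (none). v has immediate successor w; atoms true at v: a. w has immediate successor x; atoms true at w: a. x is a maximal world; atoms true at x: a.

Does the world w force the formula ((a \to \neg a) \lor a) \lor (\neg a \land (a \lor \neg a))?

Yes

w \Vdash ((a \to \neg a) \lor a) \lor (\neg a \land (a \lor \neg a)) via the disjunct (a \to \neg a) \lor a.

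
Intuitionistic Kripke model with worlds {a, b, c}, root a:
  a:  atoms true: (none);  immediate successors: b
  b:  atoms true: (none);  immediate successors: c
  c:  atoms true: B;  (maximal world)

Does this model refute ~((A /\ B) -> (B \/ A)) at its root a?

a ||-/- ~((A /\ B) -> (B \/ A)) since a is accessible from a and a ||- (A /\ B) -> (B \/ A).
a ||- (A /\ B) -> (B \/ A) vacuously: no world accessible from a forces the antecedent A /\ B.
So the root a does not force ~((A /\ B) -> (B \/ A)); the model is a countermodel.

Yes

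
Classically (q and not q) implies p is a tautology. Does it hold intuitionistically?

This is an instance of ex falso quodlibet, which is intuitionistically derivable.
No world can force both q and not q, so the antecedent q and not q is never forced and the implication holds vacuously at every world.

Yes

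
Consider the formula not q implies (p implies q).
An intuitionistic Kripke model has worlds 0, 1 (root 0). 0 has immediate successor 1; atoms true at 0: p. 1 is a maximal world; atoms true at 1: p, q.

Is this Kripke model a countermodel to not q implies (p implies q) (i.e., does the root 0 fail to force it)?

No

0 forces not q implies (p implies q) vacuously: no world accessible from 0 forces the antecedent not q.
So the root 0 forces not q implies (p implies q); the model is not a countermodel.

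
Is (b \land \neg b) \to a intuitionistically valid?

Yes

This is an instance of ex falso quodlibet, which is intuitionistically derivable.
No world can force both b and \neg b, so the antecedent b \land \neg b is never forced and the implication holds vacuously at every world.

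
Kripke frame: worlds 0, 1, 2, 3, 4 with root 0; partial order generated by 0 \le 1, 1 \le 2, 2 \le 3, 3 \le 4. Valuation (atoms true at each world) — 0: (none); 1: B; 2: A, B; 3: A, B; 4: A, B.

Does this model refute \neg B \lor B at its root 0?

0 \nVdash \neg B \lor B: neither disjunct is forced at 0.
0 \nVdash \neg B since 1 is accessible from 0 and 1 \Vdash B.
So the root 0 does not force \neg B \lor B; the model is a countermodel.

Yes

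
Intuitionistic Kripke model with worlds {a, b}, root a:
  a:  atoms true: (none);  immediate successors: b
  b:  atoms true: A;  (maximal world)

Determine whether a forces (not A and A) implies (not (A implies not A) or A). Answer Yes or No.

Yes

a forces (not A and A) implies (not (A implies not A) or A) vacuously: no world accessible from a forces the antecedent not A and A.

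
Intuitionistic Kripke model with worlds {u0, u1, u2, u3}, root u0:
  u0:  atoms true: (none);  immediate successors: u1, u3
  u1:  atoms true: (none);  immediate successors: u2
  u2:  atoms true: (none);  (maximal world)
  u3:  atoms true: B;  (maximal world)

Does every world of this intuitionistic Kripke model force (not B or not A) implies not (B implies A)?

Not every world: u0 does not force (not B or not A) implies not (B implies A).
u0 does not force (not B or not A) implies not (B implies A): already at u0 itself, u0 forces not B or not A but u0 does not force not (B implies A).
u0 does not force not (B implies A) since u1 is accessible from u0 and u1 forces B implies A.
u1 forces B implies A vacuously: no world accessible from u1 forces the antecedent B.

No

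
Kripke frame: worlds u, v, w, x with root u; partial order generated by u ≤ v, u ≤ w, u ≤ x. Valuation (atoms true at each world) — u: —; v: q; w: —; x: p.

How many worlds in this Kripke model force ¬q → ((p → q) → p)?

u: does not force it — u ⊮ ¬q → ((p → q) → p): at the accessible world w, w ⊩ ¬q but w ⊮ (p → q) → p.
v: forces it.
w: does not force it — w ⊮ ¬q → ((p → q) → p): already at w itself, w ⊩ ¬q but w ⊮ (p → q) → p.
x: forces it.
Worlds forcing the formula: {v, x}.

2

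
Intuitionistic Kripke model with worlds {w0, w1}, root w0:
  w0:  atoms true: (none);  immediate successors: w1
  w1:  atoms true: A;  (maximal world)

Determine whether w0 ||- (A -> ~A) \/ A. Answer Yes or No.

w0 ||-/- (A -> ~A) \/ A: neither disjunct is forced at w0.
w0 ||-/- A -> ~A: at the accessible world w1, w1 ||- A but w1 ||-/- ~A.
w1 ||-/- ~A since w1 is accessible from w1 and w1 ||- A.

No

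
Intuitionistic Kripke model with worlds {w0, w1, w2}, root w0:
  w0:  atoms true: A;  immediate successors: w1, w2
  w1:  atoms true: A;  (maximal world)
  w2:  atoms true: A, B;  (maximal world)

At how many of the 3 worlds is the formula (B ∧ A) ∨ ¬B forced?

w0: does not force it — w0 ⊮ (B ∧ A) ∨ ¬B: neither disjunct is forced at w0.
w1: forces it.
w2: forces it.
Worlds forcing the formula: {w1, w2}.

2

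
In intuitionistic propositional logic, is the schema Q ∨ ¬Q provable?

This is the law of excluded middle, which is not intuitionistically valid.
A Kripke countermodel: worlds u0, u1; order generated by u0 ≤ u1; atoms true at each world — u0:{}; u1:{Q}.
u0 ⊮ Q ∨ ¬Q: neither disjunct is forced at u0.
u0 lacks atom Q, so u0 ⊮ Q.
So the root u0 does not force the formula.

No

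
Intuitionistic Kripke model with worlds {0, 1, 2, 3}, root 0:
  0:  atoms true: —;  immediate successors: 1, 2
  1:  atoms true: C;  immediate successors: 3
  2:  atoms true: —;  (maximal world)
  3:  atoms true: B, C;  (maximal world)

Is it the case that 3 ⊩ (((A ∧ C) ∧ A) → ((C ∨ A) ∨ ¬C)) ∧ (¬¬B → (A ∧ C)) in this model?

3 ⊮ (((A ∧ C) ∧ A) → ((C ∨ A) ∨ ¬C)) ∧ (¬¬B → (A ∧ C)) since 3 fails ¬¬B → (A ∧ C).

No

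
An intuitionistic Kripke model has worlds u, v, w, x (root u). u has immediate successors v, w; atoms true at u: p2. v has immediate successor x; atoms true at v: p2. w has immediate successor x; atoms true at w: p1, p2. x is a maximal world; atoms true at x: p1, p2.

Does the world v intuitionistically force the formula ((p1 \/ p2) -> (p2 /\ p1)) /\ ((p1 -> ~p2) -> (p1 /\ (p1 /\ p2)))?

v ||-/- ((p1 \/ p2) -> (p2 /\ p1)) /\ ((p1 -> ~p2) -> (p1 /\ (p1 /\ p2))) since v fails (p1 \/ p2) -> (p2 /\ p1).

No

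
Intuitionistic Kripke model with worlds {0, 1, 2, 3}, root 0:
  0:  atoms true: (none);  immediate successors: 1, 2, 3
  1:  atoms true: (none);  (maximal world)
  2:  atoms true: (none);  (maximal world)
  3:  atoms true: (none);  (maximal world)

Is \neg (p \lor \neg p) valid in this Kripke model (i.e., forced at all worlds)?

Not every world: 0 \nVdash \neg (p \lor \neg p).
0 \nVdash \neg (p \lor \neg p) since 0 is accessible from 0 and 0 \Vdash p \lor \neg p.
0 \Vdash p \lor \neg p via the disjunct \neg p.

No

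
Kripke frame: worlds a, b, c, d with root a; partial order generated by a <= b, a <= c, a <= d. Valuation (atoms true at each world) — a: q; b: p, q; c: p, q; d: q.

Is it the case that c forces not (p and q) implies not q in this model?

Yes

c forces not (p and q) implies not q vacuously: no world accessible from c forces the antecedent not (p and q).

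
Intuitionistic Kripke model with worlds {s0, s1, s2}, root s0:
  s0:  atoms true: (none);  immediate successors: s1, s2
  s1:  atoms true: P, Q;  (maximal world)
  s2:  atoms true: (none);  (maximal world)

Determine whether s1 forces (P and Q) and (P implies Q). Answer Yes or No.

Yes

s1 forces (P and Q) and (P implies Q) since s1 forces both conjuncts.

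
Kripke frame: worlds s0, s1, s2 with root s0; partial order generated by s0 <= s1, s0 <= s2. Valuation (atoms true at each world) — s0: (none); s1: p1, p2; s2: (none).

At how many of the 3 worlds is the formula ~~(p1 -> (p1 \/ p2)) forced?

s0: forces it.
s1: forces it.
s2: forces it.
Worlds forcing the formula: {s0, s1, s2}.

3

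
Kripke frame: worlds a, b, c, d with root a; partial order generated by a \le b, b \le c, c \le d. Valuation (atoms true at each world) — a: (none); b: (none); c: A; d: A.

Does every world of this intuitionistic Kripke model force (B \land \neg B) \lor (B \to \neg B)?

a \Vdash (B \land \neg B) \lor (B \to \neg B) via the disjunct B \to \neg B.
Since the root a forces (B \land \neg B) \lor (B \to \neg B) and forcing is persistent (monotone upward), every world forces it.

Yes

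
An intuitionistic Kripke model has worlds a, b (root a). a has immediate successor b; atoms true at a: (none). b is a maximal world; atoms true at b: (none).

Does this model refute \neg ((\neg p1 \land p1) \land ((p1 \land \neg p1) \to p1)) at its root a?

No

a \Vdash \neg ((\neg p1 \land p1) \land ((p1 \land \neg p1) \to p1)): no world accessible from a forces (\neg p1 \land p1) \land ((p1 \land \neg p1) \to p1).
So the root a forces \neg ((\neg p1 \land p1) \land ((p1 \land \neg p1) \to p1)); the model is not a countermodel.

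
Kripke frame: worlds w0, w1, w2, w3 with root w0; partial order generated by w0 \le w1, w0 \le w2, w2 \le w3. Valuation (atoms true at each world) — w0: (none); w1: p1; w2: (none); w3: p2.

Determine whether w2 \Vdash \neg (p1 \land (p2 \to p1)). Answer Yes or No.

Yes

w2 \Vdash \neg (p1 \land (p2 \to p1)): no world accessible from w2 forces p1 \land (p2 \to p1).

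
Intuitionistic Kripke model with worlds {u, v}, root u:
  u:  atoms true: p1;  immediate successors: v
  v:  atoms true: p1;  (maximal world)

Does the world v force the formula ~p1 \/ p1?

v ||- ~p1 \/ p1 via the disjunct p1.

Yes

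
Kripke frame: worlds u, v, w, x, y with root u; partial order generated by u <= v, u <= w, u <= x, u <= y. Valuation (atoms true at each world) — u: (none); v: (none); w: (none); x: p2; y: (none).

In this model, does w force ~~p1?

w ||-/- ~~p1 since w is accessible from w and w ||- ~p1.
w ||- ~p1: no world accessible from w forces p1.

No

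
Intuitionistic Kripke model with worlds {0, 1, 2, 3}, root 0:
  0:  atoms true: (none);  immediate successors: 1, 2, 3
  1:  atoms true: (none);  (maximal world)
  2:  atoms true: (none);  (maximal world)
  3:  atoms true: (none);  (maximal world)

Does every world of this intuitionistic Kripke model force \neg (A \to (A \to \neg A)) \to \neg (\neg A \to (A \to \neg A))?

Yes

0 \Vdash \neg (A \to (A \to \neg A)) \to \neg (\neg A \to (A \to \neg A)) vacuously: no world accessible from 0 forces the antecedent \neg (A \to (A \to \neg A)).
Since the root 0 forces \neg (A \to (A \to \neg A)) \to \neg (\neg A \to (A \to \neg A)) and forcing is persistent (monotone upward), every world forces it.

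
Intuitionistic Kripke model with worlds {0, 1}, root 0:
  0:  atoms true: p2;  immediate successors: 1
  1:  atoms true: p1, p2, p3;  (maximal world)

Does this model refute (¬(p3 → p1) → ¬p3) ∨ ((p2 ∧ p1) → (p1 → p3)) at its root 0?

No

0 ⊩ (¬(p3 → p1) → ¬p3) ∨ ((p2 ∧ p1) → (p1 → p3)) via the disjunct ¬(p3 → p1) → ¬p3.
So the root 0 forces (¬(p3 → p1) → ¬p3) ∨ ((p2 ∧ p1) → (p1 → p3)); the model is not a countermodel.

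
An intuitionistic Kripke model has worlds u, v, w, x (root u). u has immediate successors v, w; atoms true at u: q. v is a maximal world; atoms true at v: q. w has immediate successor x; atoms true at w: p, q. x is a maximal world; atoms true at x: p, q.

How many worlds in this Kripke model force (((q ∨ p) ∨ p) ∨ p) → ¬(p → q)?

u: does not force it — u ⊮ (((q ∨ p) ∨ p) ∨ p) → ¬(p → q): already at u itself, u ⊩ ((q ∨ p) ∨ p) ∨ p but u ⊮ ¬(p → q).
v: does not force it.
w: does not force it.
x: does not force it.
Worlds forcing the formula: { }.

0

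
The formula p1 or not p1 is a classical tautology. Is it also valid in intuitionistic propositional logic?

No

This is the law of excluded middle, which is not intuitionistically valid.
A Kripke countermodel: worlds s0, s1; order generated by s0 <= s1; atoms true at each world — s0:{}; s1:{p1}.
s0 does not force p1 or not p1: neither disjunct is forced at s0.
s0 lacks atom p1, so s0 does not force p1.
So the root s0 does not force the formula.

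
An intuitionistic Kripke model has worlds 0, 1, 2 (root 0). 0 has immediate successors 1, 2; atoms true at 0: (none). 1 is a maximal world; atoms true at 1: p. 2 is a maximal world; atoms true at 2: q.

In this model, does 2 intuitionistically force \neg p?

Yes

2 \Vdash \neg p: no world accessible from 2 forces p.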